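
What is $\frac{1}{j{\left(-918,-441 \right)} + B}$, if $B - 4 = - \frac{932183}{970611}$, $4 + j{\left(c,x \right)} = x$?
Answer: $- \frac{970611}{428971634} \approx -0.0022626$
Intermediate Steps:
$j{\left(c,x \right)} = -4 + x$
$B = \frac{2950261}{970611}$ ($B = 4 - \frac{932183}{970611} = \frac{2950261}{970611} \approx 3.0396$)
$\frac{1}{j{\left(-918,-441 \right)} + B} = \frac{1}{\left(-4 - 441\right) + \frac{2950261}{970611}} = \frac{1}{-445 + \frac{2950261}{970611}} = \frac{1}{- \frac{428971634}{970611}} = - \frac{970611}{428971634}$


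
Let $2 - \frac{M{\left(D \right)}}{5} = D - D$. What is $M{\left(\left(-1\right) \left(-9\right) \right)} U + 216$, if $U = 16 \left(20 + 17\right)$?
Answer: $6136$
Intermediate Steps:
$M{\left(D \right)} = 10$ ($M{\left(D \right)} = 10 - 5 \left(D - D\right) = 10 - 0 = 10 + 0 = 10$)
$U = 592$ ($U = 16 \cdot 37 = 592$)
$M{\left(\left(-1\right) \left(-9\right) \right)} U + 216 = 10 \cdot 592 + 216 = 5920 + 216 = 6136$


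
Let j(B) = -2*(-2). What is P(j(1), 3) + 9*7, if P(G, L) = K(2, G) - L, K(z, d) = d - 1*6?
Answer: 58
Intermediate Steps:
K(z, d) = -6 + d (K(z, d) = d - 6 = -6 + d)
j(B) = 4
P(G, L) = -6 + G - L (P(G, L) = (-6 + G) - L = -6 + G - L)
P(j(1), 3) + 9*7 = (-6 + 4 - 1*3) + 9*7 = (-6 + 4 - 3) + 63 = -5 + 63 = 58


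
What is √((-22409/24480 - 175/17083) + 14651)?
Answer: √17792150583363870230/34849320 ≈ 121.04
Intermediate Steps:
√((-22409/24480 - 175/17083) + 14651) = √(-387096947/418191840 + 14651) = √(6126541550893/418191840) = √17792150583363870230/34849320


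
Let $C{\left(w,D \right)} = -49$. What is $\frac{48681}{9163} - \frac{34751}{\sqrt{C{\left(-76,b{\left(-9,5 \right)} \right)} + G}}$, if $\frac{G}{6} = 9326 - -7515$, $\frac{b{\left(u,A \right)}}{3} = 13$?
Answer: $\frac{48681}{9163} - \frac{34751 \sqrt{100997}}{100997} \approx -104.04$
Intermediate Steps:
$b{\left(u,A \right)} = 39$ ($b{\left(u,A \right)} = 3 \cdot 13 = 39$)
$G = 101046$ ($G = 6 \left(9326 - -7515\right) = 6 \left(9326 + 7515\right) = 6 \cdot 16841 = 101046$)
$\frac{48681}{9163} - \frac{34751}{\sqrt{C{\left(-76,b{\left(-9,5 \right)} \right)} + G}} = \frac{48681}{9163} - \frac{34751}{\sqrt{-49 + 101046}} = 48681 \cdot \frac{1}{9163} - \frac{34751}{\sqrt{100997}} = \frac{48681}{9163} - 34751 \frac{\sqrt{100997}}{100997} = \frac{48681}{9163} - \frac{34751 \sqrt{100997}}{100997}$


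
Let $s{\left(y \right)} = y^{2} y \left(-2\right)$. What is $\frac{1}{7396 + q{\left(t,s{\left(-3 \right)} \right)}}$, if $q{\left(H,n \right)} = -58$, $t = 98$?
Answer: $\frac{1}{7338} \approx 0.00013628$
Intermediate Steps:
$s{\left(y \right)} = - 2 y^{3}$ ($s{\left(y \right)} = y^{3} \left(-2\right) = - 2 y^{3}$)
$\frac{1}{7396 + q{\left(t,s{\left(-3 \right)} \right)}} = \frac{1}{7396 - 58} = \frac{1}{7338}$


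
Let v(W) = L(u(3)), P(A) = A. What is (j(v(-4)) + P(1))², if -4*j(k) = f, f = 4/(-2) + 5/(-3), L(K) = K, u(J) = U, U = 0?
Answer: 529/144 ≈ 3.6736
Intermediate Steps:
u(J) = 0
v(W) = 0
f = -11/3 (f = 4*(-½) + 5*(-⅓) = -2 - 5/3 = -11/3 ≈ -3.6667)
j(k) = 11/12 (j(k) = -¼*(-11/3) = 11/12)
(j(v(-4)) + P(1))² = (11/12 + 1)² = (23/12)² = 529/144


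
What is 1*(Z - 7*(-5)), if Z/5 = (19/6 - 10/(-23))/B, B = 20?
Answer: 19817/552 ≈ 35.900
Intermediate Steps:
Z = 497/552 (Z = 5*((19/6 - 10/(-23))/20) = 5*((19*(⅙) - 10*(-1/23))*(1/20)) = 5*((19/6 + 10/23)*(1/20)) = 5*((497/138)*(1/20)) = 5*(497/2760) = 497/552 ≈ 0.90036)
1*(Z - 7*(-5)) = 1*(497/552 - 7*(-5)) = 1*(497/552 + 35) = 1*(19817/552) = 19817/552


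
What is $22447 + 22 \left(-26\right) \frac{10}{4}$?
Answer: $21017$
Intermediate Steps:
$22447 + 22 \left(-26\right) \frac{10}{4} = 22447 - 572 \cdot 10 \cdot \frac{1}{4} = 22447 - 1430 = 21017$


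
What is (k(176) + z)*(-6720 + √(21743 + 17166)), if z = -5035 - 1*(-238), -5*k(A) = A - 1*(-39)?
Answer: 32524800 - 4840*√38909 ≈ 3.1570e+7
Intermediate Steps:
k(A) = -39/5 - A/5 (k(A) = -(A - 1*(-39))/5 = -(A + 39)/5 = -(39 + A)/5 = -39/5 - A/5)
z = -4797 (z = -5035 + 238 = -4797)
(k(176) + z)*(-6720 + √(21743 + 17166)) = ((-39/5 - ⅕*176) - 4797)*(-6720 + √(21743 + 17166)) = ((-39/5 - 176/5) - 4797)*(-6720 + √38909) = (-43 - 4797)*(-6720 + √38909) = -4840*(-6720 + √38909) = 32524800 - 4840*√38909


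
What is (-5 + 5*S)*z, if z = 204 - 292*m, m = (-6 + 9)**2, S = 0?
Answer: 12120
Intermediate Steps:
m = 9 (m = 3**2 = 9)
z = -2424 (z = 204 - 292*9 = 204 - 2628 = -2424)
(-5 + 5*S)*z = (-5 + 5*0)*(-2424) = (-5 + 0)*(-2424) = -5*(-2424) = 12120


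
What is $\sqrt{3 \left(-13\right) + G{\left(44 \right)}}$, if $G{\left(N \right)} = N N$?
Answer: $\sqrt{1897} \approx 43.555$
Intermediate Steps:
$G{\left(N \right)} = N^{2}$
$\sqrt{3 \left(-13\right) + G{\left(44 \right)}} = \sqrt{3 \left(-13\right) + 44^{2}} = \sqrt{-39 + 1936} = \sqrt{1897}$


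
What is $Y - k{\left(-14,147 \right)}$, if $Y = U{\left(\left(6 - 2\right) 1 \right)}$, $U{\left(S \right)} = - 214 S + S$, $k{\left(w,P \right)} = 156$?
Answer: $-1008$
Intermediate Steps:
$U{\left(S \right)} = - 213 S$
$Y = -852$ ($Y = - 213 \left(6 - 2\right) 1 = - 213 \cdot 4 \cdot 1 = \left(-213\right) 4 = -852$)
$Y - k{\left(-14,147 \right)} = -852 - 156 = -1008$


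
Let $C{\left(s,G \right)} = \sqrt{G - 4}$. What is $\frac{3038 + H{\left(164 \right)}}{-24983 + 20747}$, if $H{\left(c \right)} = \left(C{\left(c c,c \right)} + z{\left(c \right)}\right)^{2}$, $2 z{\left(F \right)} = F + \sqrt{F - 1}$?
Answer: $- \frac{1519}{2118} - \frac{\left(164 + \sqrt{163} + 8 \sqrt{10}\right)^{2}}{16944} \approx -3.1269$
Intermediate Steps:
$C{\left(s,G \right)} = \sqrt{-4 + G}$
$z{\left(F \right)} = \frac{F}{2} + \frac{\sqrt{-1 + F}}{2}$ ($z{\left(F \right)} = \frac{F + \sqrt{F - 1}}{2} = \frac{F + \sqrt{-1 + F}}{2} = \frac{F}{2} + \frac{\sqrt{-1 + F}}{2}$)
$H{\left(c \right)} = \left(\sqrt{-4 + c} + \frac{c}{2} + \frac{\sqrt{-1 + c}}{2}\right)^{2}$ ($H{\left(c \right)} = \left(\sqrt{-4 + c} + \left(\frac{c}{2} + \frac{\sqrt{-1 + c}}{2}\right)\right)^{2} = \left(\sqrt{-4 + c} + \frac{c}{2} + \frac{\sqrt{-1 + c}}{2}\right)^{2}$)
$\frac{3038 + H{\left(164 \right)}}{-24983 + 20747} = \frac{3038 + \frac{\left(164 + \sqrt{-1 + 164} + 2 \sqrt{-4 + 164}\right)^{2}}{4}}{-24983 + 20747} = \frac{3038 + \frac{\left(164 + \sqrt{163} + 2 \sqrt{160}\right)^{2}}{4}}{-4236} = \left(3038 + \frac{\left(164 + \sqrt{163} + 2 \cdot 4 \sqrt{10}\right)^{2}}{4}\right) \left(- \frac{1}{4236}\right) = \left(3038 + \frac{\left(164 + \sqrt{163} + 8 \sqrt{10}\right)^{2}}{4}\right) \left(- \frac{1}{4236}\right) = - \frac{1519}{2118} - \frac{\left(164 + \sqrt{163} + 8 \sqrt{10}\right)^{2}}{16944}$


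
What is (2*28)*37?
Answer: 2072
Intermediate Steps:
(2*28)*37 = 56*37 = 2072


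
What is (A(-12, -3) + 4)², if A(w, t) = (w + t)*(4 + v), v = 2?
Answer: 7396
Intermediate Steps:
A(w, t) = 6*t + 6*w (A(w, t) = (w + t)*(4 + 2) = (t + w)*6 = 6*t + 6*w)
(A(-12, -3) + 4)² = ((6*(-3) + 6*(-12)) + 4)² = ((-18 - 72) + 4)² = (-90 + 4)² = (-86)² = 7396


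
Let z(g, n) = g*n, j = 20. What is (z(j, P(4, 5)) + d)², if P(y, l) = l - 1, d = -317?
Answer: 56169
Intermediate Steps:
P(y, l) = -1 + l
(z(j, P(4, 5)) + d)² = (20*(-1 + 5) - 317)² = (20*4 - 317)² = (80 - 317)² = (-237)² = 56169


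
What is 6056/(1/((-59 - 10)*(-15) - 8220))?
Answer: -43512360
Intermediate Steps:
6056/(1/((-59 - 10)*(-15) - 8220)) = 6056/(1/(-69*(-15) - 8220)) = 6056/(1/(1035 - 8220)) = 6056/(1/(-7185)) = 6056/(-1/7185) = 6056*(-7185) = -43512360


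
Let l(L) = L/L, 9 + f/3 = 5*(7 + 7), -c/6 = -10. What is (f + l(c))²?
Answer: 33856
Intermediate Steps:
c = 60 (c = -6*(-10) = 60)
f = 183 (f = -27 + 3*(5*(7 + 7)) = -27 + 3*(5*14) = -27 + 3*70 = -27 + 210 = 183)
l(L) = 1
(f + l(c))² = (183 + 1)² = 184² = 33856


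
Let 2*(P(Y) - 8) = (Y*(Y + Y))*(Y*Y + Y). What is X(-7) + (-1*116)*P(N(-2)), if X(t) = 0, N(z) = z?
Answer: -1856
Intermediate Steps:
P(Y) = 8 + Y**2*(Y + Y**2) (P(Y) = 8 + ((Y*(Y + Y))*(Y*Y + Y))/2 = 8 + ((Y*(2*Y))*(Y**2 + Y))/2 = 8 + ((2*Y**2)*(Y + Y**2))/2 = 8 + (2*Y**2*(Y + Y**2))/2 = 8 + Y**2*(Y + Y**2))
X(-7) + (-1*116)*P(N(-2)) = 0 + (-1*116)*(8 + (-2)**3 + (-2)**4) = 0 - 116*(8 - 8 + 16) = 0 - 116*16 = 0 - 1856 = -1856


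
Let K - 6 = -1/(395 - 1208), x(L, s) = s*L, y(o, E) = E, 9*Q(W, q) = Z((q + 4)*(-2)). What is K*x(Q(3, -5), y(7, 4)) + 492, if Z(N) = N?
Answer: 3638996/7317 ≈ 497.33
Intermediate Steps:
Q(W, q) = -8/9 - 2*q/9 (Q(W, q) = ((q + 4)*(-2))/9 = ((4 + q)*(-2))/9 = (-8 - 2*q)/9 = -8/9 - 2*q/9)
x(L, s) = L*s
K = 4879/813 (K = 6 - 1/(395 - 1208) = 6 - 1/(-813) = 6 - 1*(-1/813) = 6 + 1/813 = 4879/813 ≈ 6.0012)
K*x(Q(3, -5), y(7, 4)) + 492 = 4879*((-8/9 - 2/9*(-5))*4)/813 + 492 = 4879*((-8/9 + 10/9)*4)/813 + 492 = 4879*((2/9)*4)/813 + 492 = (4879/813)*(8/9) + 492 = 39032/7317 + 492 = 3638996/7317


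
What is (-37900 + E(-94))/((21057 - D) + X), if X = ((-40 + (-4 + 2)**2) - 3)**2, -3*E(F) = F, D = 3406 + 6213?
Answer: -113606/38877 ≈ -2.9222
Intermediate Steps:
D = 9619
E(F) = -F/3
X = 1521 (X = ((-40 + (-2)**2) - 3)**2 = ((-40 + 4) - 3)**2 = (-36 - 3)**2 = (-39)**2 = 1521)
(-37900 + E(-94))/((21057 - D) + X) = (-37900 - 1/3*(-94))/((21057 - 1*9619) + 1521) = (-37900 + 94/3)/((21057 - 9619) + 1521) = -113606/(3*(11438 + 1521)) = -113606/3/12959 = -113606/3*1/12959 = -113606/38877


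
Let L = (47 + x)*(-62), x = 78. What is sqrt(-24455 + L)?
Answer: I*sqrt(32205) ≈ 179.46*I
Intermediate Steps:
L = -7750 (L = (47 + 78)*(-62) = 125*(-62) = -7750)
sqrt(-24455 + L) = sqrt(-24455 - 7750) = sqrt(-32205) = I*sqrt(32205)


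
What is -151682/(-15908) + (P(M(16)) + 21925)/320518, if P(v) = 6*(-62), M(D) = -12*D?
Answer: 6119959550/637350043 ≈ 9.6022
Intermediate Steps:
P(v) = -372
-151682/(-15908) + (P(M(16)) + 21925)/320518 = -151682/(-15908) + (-372 + 21925)/320518 = -151682*(-1/15908) + 21553*(1/320518) = 75841/7954 + 21553/320518 = 6119959550/637350043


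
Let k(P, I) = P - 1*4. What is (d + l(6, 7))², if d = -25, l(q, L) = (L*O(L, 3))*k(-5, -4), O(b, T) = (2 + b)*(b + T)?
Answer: 32433025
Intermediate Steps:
O(b, T) = (2 + b)*(T + b)
k(P, I) = -4 + P (k(P, I) = P - 4 = -4 + P)
l(q, L) = -9*L*(6 + L² + 5*L) (l(q, L) = (L*(L² + 2*3 + 2*L + 3*L))*(-4 - 5) = (L*(L² + 6 + 2*L + 3*L))*(-9) = (L*(6 + L² + 5*L))*(-9) = -9*L*(6 + L² + 5*L))
(d + l(6, 7))² = (-25 - 9*7*(6 + 7² + 5*7))² = (-25 - 9*7*(6 + 49 + 35))² = (-25 - 9*7*90)² = (-25 - 5670)² = (-5695)² = 32433025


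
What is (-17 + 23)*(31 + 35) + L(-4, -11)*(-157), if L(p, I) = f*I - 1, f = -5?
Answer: -8082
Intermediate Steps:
L(p, I) = -1 - 5*I (L(p, I) = -5*I - 1 = -1 - 5*I)
(-17 + 23)*(31 + 35) + L(-4, -11)*(-157) = (-17 + 23)*(31 + 35) + (-1 - 5*(-11))*(-157) = 6*66 + (-1 + 55)*(-157) = 396 + 54*(-157) = 396 - 8478 = -8082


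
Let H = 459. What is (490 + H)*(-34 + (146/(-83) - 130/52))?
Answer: -6027099/166 ≈ -36308.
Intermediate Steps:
(490 + H)*(-34 + (146/(-83) - 130/52)) = (490 + 459)*(-34 + (146/(-83) - 130/52)) = 949*(-34 + (146*(-1/83) - 130*1/52)) = 949*(-34 + (-146/83 - 5/2)) = 949*(-34 - 707/166) = 949*(-6351/166) = -6027099/166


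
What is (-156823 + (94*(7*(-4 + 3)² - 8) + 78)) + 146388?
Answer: -10451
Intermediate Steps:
(-156823 + (94*(7*(-4 + 3)² - 8) + 78)) + 146388 = (-156823 + (94*(7*(-1)² - 8) + 78)) + 146388 = (-156823 + (94*(7*1 - 8) + 78)) + 146388 = (-156823 + (94*(7 - 8) + 78)) + 146388 = (-156823 + (94*(-1) + 78)) + 146388 = (-156823 + (-94 + 78)) + 146388 = (-156823 - 16) + 146388 = -156839 + 146388 = -10451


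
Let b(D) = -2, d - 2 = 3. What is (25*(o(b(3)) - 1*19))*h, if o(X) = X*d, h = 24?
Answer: -17400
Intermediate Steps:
d = 5 (d = 2 + 3 = 5)
o(X) = 5*X (o(X) = X*5 = 5*X)
(25*(o(b(3)) - 1*19))*h = (25*(5*(-2) - 1*19))*24 = (25*(-10 - 19))*24 = (25*(-29))*24 = -725*24 = -17400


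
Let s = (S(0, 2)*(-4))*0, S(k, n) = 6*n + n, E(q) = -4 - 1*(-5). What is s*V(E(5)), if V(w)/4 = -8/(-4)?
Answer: 0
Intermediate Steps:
E(q) = 1 (E(q) = -4 + 5 = 1)
S(k, n) = 7*n
V(w) = 8 (V(w) = 4*(-8/(-4)) = 4*(-8*(-¼)) = 4*2 = 8)
s = 0 (s = ((7*2)*(-4))*0 = (14*(-4))*0 = -56*0 = 0)
s*V(E(5)) = 0*8 = 0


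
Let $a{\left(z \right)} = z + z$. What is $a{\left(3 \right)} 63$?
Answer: $378$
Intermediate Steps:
$a{\left(z \right)} = 2 z$
$a{\left(3 \right)} 63 = 2 \cdot 3 \cdot 63 = 6 \cdot 63 = 378$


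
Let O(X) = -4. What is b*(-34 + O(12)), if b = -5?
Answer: 190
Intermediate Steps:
b*(-34 + O(12)) = -5*(-34 - 4) = -5*(-38) = 190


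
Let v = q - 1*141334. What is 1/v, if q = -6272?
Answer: -1/147606 ≈ -6.7748e-6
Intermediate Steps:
v = -147606 (v = -6272 - 1*141334 = -6272 - 141334 = -147606)
1/v = 1/(-147606) = -1/147606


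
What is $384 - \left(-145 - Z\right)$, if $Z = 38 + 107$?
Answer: $674$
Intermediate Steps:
$Z = 145$
$384 - \left(-145 - Z\right) = 384 - \left(-145 - 145\right) = 384 - -290 = 384 + 290 = 674$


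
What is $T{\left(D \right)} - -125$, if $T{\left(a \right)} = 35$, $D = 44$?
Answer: $160$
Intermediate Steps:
$T{\left(D \right)} - -125 = 35 - -125 = 35 + 125 = 160$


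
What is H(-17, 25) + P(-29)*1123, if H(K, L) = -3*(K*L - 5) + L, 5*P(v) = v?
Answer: -25992/5 ≈ -5198.4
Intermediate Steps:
P(v) = v/5
H(K, L) = 15 + L - 3*K*L (H(K, L) = -3*(-5 + K*L) + L = (15 - 3*K*L) + L = 15 + L - 3*K*L)
H(-17, 25) + P(-29)*1123 = (15 + 25 - 3*(-17)*25) + ((⅕)*(-29))*1123 = (15 + 25 + 1275) - 29/5*1123 = 1315 - 32567/5 = -25992/5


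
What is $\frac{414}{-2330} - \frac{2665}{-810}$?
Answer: $\frac{587411}{188730} \approx 3.1124$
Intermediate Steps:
$\frac{414}{-2330} - \frac{2665}{-810} = 414 \left(- \frac{1}{2330}\right) - - \frac{533}{162} = - \frac{207}{1165} + \frac{533}{162} = \frac{587411}{188730}$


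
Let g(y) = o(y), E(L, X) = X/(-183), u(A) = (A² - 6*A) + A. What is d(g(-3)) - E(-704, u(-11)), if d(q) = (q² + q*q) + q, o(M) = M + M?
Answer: 12254/183 ≈ 66.962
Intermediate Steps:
u(A) = A² - 5*A
o(M) = 2*M
E(L, X) = -X/183 (E(L, X) = X*(-1/183) = -X/183)
g(y) = 2*y
d(q) = q + 2*q² (d(q) = (q² + q²) + q = 2*q² + q = q + 2*q²)
d(g(-3)) - E(-704, u(-11)) = (2*(-3))*(1 + 2*(2*(-3))) - (-1)*(-11*(-5 - 11))/183 = -6*(1 + 2*(-6)) - (-1)*(-11*(-16))/183 = -6*(1 - 12) - (-1)*176/183 = -6*(-11) - 1*(-176/183) = 66 + 176/183 = 12254/183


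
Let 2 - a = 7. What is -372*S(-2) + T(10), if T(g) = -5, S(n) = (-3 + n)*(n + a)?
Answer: -13025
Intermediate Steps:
a = -5 (a = 2 - 1*7 = 2 - 7 = -5)
S(n) = (-5 + n)*(-3 + n) (S(n) = (-3 + n)*(n - 5) = (-3 + n)*(-5 + n) = (-5 + n)*(-3 + n))
-372*S(-2) + T(10) = -372*(15 + (-2)**2 - 8*(-2)) - 5 = -372*(15 + 4 + 16) - 5 = -372*35 - 5 = -13020 - 5 = -13025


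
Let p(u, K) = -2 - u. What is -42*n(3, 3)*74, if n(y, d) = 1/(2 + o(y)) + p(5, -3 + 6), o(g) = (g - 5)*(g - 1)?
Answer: 23310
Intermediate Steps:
o(g) = (-1 + g)*(-5 + g) (o(g) = (-5 + g)*(-1 + g) = (-1 + g)*(-5 + g))
n(y, d) = -7 + 1/(7 + y**2 - 6*y) (n(y, d) = 1/(2 + (5 + y**2 - 6*y)) + (-2 - 1*5) = 1/(7 + y**2 - 6*y) + (-2 - 5) = 1/(7 + y**2 - 6*y) - 7 = -7 + 1/(7 + y**2 - 6*y))
-42*n(3, 3)*74 = -42*(-48 - 7*3**2 + 42*3)/(7 + 3**2 - 6*3)*74 = -42*(-48 - 7*9 + 126)/(7 + 9 - 18)*74 = -42*(-48 - 63 + 126)/(-2)*74 = -(-21)*15*74 = -42*(-15/2)*74 = 315*74 = 23310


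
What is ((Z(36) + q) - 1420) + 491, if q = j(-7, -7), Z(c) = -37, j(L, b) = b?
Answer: -973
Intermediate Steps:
q = -7
((Z(36) + q) - 1420) + 491 = ((-37 - 7) - 1420) + 491 = (-44 - 1420) + 491 = -1464 + 491 = -973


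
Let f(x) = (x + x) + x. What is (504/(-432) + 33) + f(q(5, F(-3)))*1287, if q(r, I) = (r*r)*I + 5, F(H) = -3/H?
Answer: 695171/6 ≈ 1.1586e+5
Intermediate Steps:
q(r, I) = 5 + I*r² (q(r, I) = r²*I + 5 = I*r² + 5 = 5 + I*r²)
f(x) = 3*x (f(x) = 2*x + x = 3*x)
(504/(-432) + 33) + f(q(5, F(-3)))*1287 = (504/(-432) + 33) + (3*(5 - 3/(-3)*5²))*1287 = (504*(-1/432) + 33) + (3*(5 - 3*(-⅓)*25))*1287 = (-7/6 + 33) + (3*(5 + 1*25))*1287 = 191/6 + (3*(5 + 25))*1287 = 191/6 + (3*30)*1287 = 191/6 + 90*1287 = 191/6 + 115830 = 695171/6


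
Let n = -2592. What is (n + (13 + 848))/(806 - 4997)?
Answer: 577/1397 ≈ 0.41303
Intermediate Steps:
(n + (13 + 848))/(806 - 4997) = (-2592 + (13 + 848))/(806 - 4997) = (-2592 + 861)/(-4191) = -1731*(-1/4191) = 577/1397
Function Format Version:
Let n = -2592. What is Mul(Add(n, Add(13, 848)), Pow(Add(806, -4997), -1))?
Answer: Rational(577, 1397) ≈ 0.41303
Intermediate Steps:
Mul(Add(n, Add(13, 848)), Pow(Add(806, -4997), -1)) = Mul(Add(-2592, Add(13, 848)), Pow(Add(806, -4997), -1)) = Mul(Add(-2592, 861), Pow(-4191, -1)) = Mul(-1731, Rational(-1, 4191)) = Rational(577, 1397)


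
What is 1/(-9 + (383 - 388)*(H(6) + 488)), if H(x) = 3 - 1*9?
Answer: -1/2419 ≈ -0.00041339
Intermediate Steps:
H(x) = -6 (H(x) = 3 - 9 = -6)
1/(-9 + (383 - 388)*(H(6) + 488)) = 1/(-9 + (383 - 388)*(-6 + 488)) = 1/(-9 - 5*482) = 1/(-9 - 2410) = 1/(-2419) = -1/2419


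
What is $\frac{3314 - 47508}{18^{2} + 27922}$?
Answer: $- \frac{22097}{14123} \approx -1.5646$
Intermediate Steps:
$\frac{3314 - 47508}{18^{2} + 27922} = - \frac{44194}{324 + 27922} = - \frac{44194}{28246} = \left(-44194\right) \frac{1}{28246} = - \frac{22097}{14123}$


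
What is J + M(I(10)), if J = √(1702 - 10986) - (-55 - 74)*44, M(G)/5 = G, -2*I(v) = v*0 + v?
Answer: 5651 + 2*I*√2321 ≈ 5651.0 + 96.354*I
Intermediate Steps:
I(v) = -v/2 (I(v) = -(v*0 + v)/2 = -(0 + v)/2 = -v/2)
M(G) = 5*G
J = 5676 + 2*I*√2321 (J = √(-9284) - (-129)*44 = 2*I*√2321 - 1*(-5676) = 2*I*√2321 + 5676 = 5676 + 2*I*√2321 ≈ 5676.0 + 96.354*I)
J + M(I(10)) = (5676 + 2*I*√2321) + 5*(-½*10) = (5676 + 2*I*√2321) + 5*(-5) = (5676 + 2*I*√2321) - 25 = 5651 + 2*I*√2321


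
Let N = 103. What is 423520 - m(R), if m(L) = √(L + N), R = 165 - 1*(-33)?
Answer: 423520 - √301 ≈ 4.2350e+5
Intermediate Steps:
R = 198 (R = 165 + 33 = 198)
m(L) = √(103 + L) (m(L) = √(L + 103) = √(103 + L))
423520 - m(R) = 423520 - √(103 + 198) = 423520 - √301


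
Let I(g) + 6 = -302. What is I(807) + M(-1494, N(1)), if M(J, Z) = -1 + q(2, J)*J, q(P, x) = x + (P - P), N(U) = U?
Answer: 2231727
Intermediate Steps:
I(g) = -308 (I(g) = -6 - 302 = -308)
q(P, x) = x (q(P, x) = x + 0 = x)
M(J, Z) = -1 + J**2 (M(J, Z) = -1 + J*J = -1 + J**2)
I(807) + M(-1494, N(1)) = -308 + (-1 + (-1494)**2) = -308 + (-1 + 2232036) = -308 + 2232035 = 2231727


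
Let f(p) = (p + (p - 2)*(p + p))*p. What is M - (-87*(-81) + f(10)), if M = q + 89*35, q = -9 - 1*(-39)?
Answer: -5602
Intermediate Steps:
f(p) = p*(p + 2*p*(-2 + p)) (f(p) = (p + (-2 + p)*(2*p))*p = (p + 2*p*(-2 + p))*p = p*(p + 2*p*(-2 + p)))
q = 30 (q = -9 + 39 = 30)
M = 3145 (M = 30 + 89*35 = 30 + 3115 = 3145)
M - (-87*(-81) + f(10)) = 3145 - (-87*(-81) + 10**2*(-3 + 2*10)) = 3145 - (7047 + 100*(-3 + 20)) = 3145 - (7047 + 100*17) = 3145 - (7047 + 1700) = 3145 - 1*8747 = 3145 - 8747 = -5602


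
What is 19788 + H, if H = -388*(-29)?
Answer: 31040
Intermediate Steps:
H = 11252
19788 + H = 19788 + 11252 = 31040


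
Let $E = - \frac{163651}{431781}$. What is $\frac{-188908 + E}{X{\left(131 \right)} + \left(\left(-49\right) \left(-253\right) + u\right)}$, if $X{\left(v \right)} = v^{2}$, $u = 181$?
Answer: $- \frac{81567048799}{12840735159} \approx -6.3522$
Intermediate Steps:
$E = - \frac{163651}{431781}$ ($E = \left(-163651\right) \frac{1}{431781} = - \frac{163651}{431781} \approx -0.37901$)
$\frac{-188908 + E}{X{\left(131 \right)} + \left(\left(-49\right) \left(-253\right) + u\right)} = \frac{-188908 - \frac{163651}{431781}}{131^{2} + \left(\left(-49\right) \left(-253\right) + 181\right)} = - \frac{81567048799}{431781 \left(17161 + \left(12397 + 181\right)\right)} = - \frac{81567048799}{431781 \left(17161 + 12578\right)} = - \frac{81567048799}{431781 \cdot 29739} = \left(- \frac{81567048799}{431781}\right) \frac{1}{29739} = - \frac{81567048799}{12840735159}$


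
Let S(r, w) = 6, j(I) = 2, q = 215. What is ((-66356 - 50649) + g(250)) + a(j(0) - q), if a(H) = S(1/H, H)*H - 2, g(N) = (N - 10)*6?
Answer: -116845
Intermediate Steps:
g(N) = -60 + 6*N (g(N) = (-10 + N)*6 = -60 + 6*N)
a(H) = -2 + 6*H (a(H) = 6*H - 2 = -2 + 6*H)
((-66356 - 50649) + g(250)) + a(j(0) - q) = ((-66356 - 50649) + (-60 + 6*250)) + (-2 + 6*(2 - 1*215)) = (-117005 + (-60 + 1500)) + (-2 + 6*(2 - 215)) = (-117005 + 1440) + (-2 + 6*(-213)) = -115565 + (-2 - 1278) = -115565 - 1280 = -116845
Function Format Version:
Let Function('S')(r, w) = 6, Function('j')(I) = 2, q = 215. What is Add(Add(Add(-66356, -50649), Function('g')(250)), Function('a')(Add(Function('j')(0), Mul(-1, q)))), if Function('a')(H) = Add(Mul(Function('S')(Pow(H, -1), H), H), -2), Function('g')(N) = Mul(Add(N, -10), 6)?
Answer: -116845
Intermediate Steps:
Function('g')(N) = Add(-60, Mul(6, N)) (Function('g')(N) = Mul(Add(-10, N), 6) = Add(-60, Mul(6, N)))
Function('a')(H) = Add(-2, Mul(6, H)) (Function('a')(H) = Add(Mul(6, H), -2) = Add(-2, Mul(6, H)))
Add(Add(Add(-66356, -50649), Function('g')(250)), Function('a')(Add(Function('j')(0), Mul(-1, q)))) = Add(Add(Add(-66356, -50649), Add(-60, Mul(6, 250))), Add(-2, Mul(6, Add(2, Mul(-1, 215))))) = Add(Add(-117005, Add(-60, 1500)), Add(-2, Mul(6, Add(2, -215)))) = Add(Add(-117005, 1440), Add(-2, Mul(6, -213))) = Add(-115565, Add(-2, -1278)) = Add(-115565, -1280) = -116845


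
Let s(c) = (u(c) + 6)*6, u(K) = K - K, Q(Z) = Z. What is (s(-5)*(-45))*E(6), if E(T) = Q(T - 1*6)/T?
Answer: 0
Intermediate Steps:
u(K) = 0
E(T) = (-6 + T)/T (E(T) = (T - 1*6)/T = (T - 6)/T = (-6 + T)/T)
s(c) = 36 (s(c) = (0 + 6)*6 = 6*6 = 36)
(s(-5)*(-45))*E(6) = (36*(-45))*((-6 + 6)/6) = -270*0 = -1620*0 = 0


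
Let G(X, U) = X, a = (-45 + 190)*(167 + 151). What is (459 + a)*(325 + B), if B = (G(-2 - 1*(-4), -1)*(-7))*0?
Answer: 15134925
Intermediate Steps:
a = 46110 (a = 145*318 = 46110)
B = 0 (B = ((-2 - 1*(-4))*(-7))*0 = ((-2 + 4)*(-7))*0 = (2*(-7))*0 = -14*0 = 0)
(459 + a)*(325 + B) = (459 + 46110)*(325 + 0) = 46569*325 = 15134925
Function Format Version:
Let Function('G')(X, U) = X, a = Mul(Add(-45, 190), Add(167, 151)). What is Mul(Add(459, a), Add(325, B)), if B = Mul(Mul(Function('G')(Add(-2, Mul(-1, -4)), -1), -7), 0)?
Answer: 15134925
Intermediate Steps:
a = 46110 (a = Mul(145, 318) = 46110)
B = 0 (B = Mul(Mul(Add(-2, Mul(-1, -4)), -7), 0) = Mul(Mul(Add(-2, 4), -7), 0) = Mul(Mul(2, -7), 0) = Mul(-14, 0) = 0)
Mul(Add(459, a), Add(325, B)) = Mul(Add(459, 46110), Add(325, 0)) = Mul(46569, 325) = 15134925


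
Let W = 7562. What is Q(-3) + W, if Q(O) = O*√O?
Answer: 7562 - 3*I*√3 ≈ 7562.0 - 5.1962*I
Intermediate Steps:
Q(O) = O^(3/2)
Q(-3) + W = (-3)^(3/2) + 7562 = -3*I*√3 + 7562 = 7562 - 3*I*√3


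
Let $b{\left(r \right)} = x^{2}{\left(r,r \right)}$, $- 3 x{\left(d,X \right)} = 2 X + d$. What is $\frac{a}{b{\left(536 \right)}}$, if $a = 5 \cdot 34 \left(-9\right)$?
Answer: $- \frac{765}{143648} \approx -0.0053255$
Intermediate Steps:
$x{\left(d,X \right)} = - \frac{2 X}{3} - \frac{d}{3}$ ($x{\left(d,X \right)} = - \frac{2 X + d}{3} = - \frac{d + 2 X}{3} = - \frac{2 X}{3} - \frac{d}{3}$)
$b{\left(r \right)} = r^{2}$ ($b{\left(r \right)} = \left(- \frac{2 r}{3} - \frac{r}{3}\right)^{2} = \left(- r\right)^{2} = r^{2}$)
$a = -1530$ ($a = 170 \left(-9\right) = -1530$)
$\frac{a}{b{\left(536 \right)}} = - \frac{1530}{536^{2}} = - \frac{1530}{287296} = \left(-1530\right) \frac{1}{287296} = - \frac{765}{143648}$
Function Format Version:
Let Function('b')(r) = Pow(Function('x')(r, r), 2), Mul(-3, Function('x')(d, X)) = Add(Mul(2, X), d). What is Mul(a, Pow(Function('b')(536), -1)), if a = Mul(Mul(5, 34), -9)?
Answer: Rational(-765, 143648) ≈ -0.0053255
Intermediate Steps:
Function('x')(d, X) = Add(Mul(Rational(-2, 3), X), Mul(Rational(-1, 3), d)) (Function('x')(d, X) = Mul(Rational(-1, 3), Add(Mul(2, X), d)) = Mul(Rational(-1, 3), Add(d, Mul(2, X))) = Add(Mul(Rational(-2, 3), X), Mul(Rational(-1, 3), d)))
Function('b')(r) = Pow(r, 2) (Function('b')(r) = Pow(Add(Mul(Rational(-2, 3), r), Mul(Rational(-1, 3), r)), 2) = Pow(Mul(-1, r), 2) = Pow(r, 2))
a = -1530 (a = Mul(170, -9) = -1530)
Mul(a, Pow(Function('b')(536), -1)) = Mul(-1530, Pow(Pow(536, 2), -1)) = Mul(-1530, Pow(287296, -1)) = Mul(-1530, Rational(1, 287296)) = Rational(-765, 143648)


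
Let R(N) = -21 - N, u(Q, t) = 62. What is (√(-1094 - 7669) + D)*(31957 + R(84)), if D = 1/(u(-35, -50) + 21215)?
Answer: 31852/21277 + 31852*I*√8763 ≈ 1.497 + 2.9817e+6*I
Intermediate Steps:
D = 1/21277 (D = 1/(62 + 21215) = 1/21277 ≈ 4.6999e-5)
(√(-1094 - 7669) + D)*(31957 + R(84)) = (√(-1094 - 7669) + 1/21277)*(31957 + (-21 - 1*84)) = (√(-8763) + 1/21277)*(31957 + (-21 - 84)) = (I*√8763 + 1/21277)*(31957 - 105) = (1/21277 + I*√8763)*31852 = 31852/21277 + 31852*I*√8763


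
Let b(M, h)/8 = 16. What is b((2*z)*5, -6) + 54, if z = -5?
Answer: 182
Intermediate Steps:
b(M, h) = 128 (b(M, h) = 8*16 = 128)
b((2*z)*5, -6) + 54 = 128 + 54 = 182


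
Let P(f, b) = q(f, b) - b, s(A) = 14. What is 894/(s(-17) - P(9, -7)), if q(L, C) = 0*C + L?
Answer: -447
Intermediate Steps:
q(L, C) = L (q(L, C) = 0 + L = L)
P(f, b) = f - b
894/(s(-17) - P(9, -7)) = 894/(14 - (9 - 1*(-7))) = 894/(14 - (9 + 7)) = 894/(14 - 1*16) = 894/(14 - 16) = 894/(-2) = 894*(-½) = -447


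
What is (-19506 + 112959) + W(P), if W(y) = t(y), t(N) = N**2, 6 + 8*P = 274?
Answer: 378301/4 ≈ 94575.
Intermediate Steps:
P = 67/2 (P = -3/4 + (1/8)*274 = -3/4 + 137/4 = 67/2 ≈ 33.500)
W(y) = y**2
(-19506 + 112959) + W(P) = (-19506 + 112959) + (67/2)**2 = 93453 + 4489/4 = 378301/4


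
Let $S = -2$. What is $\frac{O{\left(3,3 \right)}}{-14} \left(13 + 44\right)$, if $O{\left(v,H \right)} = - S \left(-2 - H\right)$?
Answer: $\frac{285}{7} \approx 40.714$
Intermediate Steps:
$O{\left(v,H \right)} = -4 - 2 H$ ($O{\left(v,H \right)} = \left(-1\right) \left(-2\right) \left(-2 - H\right) = 2 \left(-2 - H\right) = -4 - 2 H$)
$\frac{O{\left(3,3 \right)}}{-14} \left(13 + 44\right) = \frac{-4 - 6}{-14} \left(13 + 44\right) = \left(-4 - 6\right) \left(- \frac{1}{14}\right) 57 = \left(-10\right) \left(- \frac{1}{14}\right) 57 = \frac{5}{7} \cdot 57 = \frac{285}{7}$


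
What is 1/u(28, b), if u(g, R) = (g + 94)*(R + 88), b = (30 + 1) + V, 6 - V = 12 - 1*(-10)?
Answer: 1/12566 ≈ 7.9580e-5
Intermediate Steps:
V = -16 (V = 6 - (12 - 1*(-10)) = 6 - (12 + 10) = 6 - 1*22 = 6 - 22 = -16)
b = 15 (b = (30 + 1) - 16 = 31 - 16 = 15)
u(g, R) = (88 + R)*(94 + g) (u(g, R) = (94 + g)*(88 + R) = (88 + R)*(94 + g))
1/u(28, b) = 1/(8272 + 88*28 + 94*15 + 15*28) = 1/(8272 + 2464 + 1410 + 420) = 1/12566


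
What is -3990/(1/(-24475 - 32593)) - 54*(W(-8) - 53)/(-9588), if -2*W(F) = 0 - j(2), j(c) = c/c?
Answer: 727733417775/3196 ≈ 2.2770e+8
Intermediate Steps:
j(c) = 1
W(F) = ½ (W(F) = -(0 - 1*1)/2 = -(0 - 1)/2 = -½*(-1) = ½)
-3990/(1/(-24475 - 32593)) - 54*(W(-8) - 53)/(-9588) = -3990/(1/(-24475 - 32593)) - 54*(½ - 53)/(-9588) = -3990/(1/(-57068)) - 54*(-105/2)*(-1/9588) = -3990/(-1/57068) + 2835*(-1/9588) = -3990*(-57068) - 945/3196 = 227701320 - 945/3196 = 727733417775/3196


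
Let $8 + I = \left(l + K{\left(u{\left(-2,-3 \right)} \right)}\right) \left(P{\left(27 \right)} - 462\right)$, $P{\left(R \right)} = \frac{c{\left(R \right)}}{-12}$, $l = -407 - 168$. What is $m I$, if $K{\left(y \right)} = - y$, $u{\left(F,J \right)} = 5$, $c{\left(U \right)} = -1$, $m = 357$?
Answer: $95641609$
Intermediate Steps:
$l = -575$
$P{\left(R \right)} = \frac{1}{12}$ ($P{\left(R \right)} = - \frac{1}{-12} = \left(-1\right) \left(- \frac{1}{12}\right) = \frac{1}{12}$)
$I = \frac{803711}{3}$ ($I = -8 + \left(-575 - 5\right) \left(\frac{1}{12} - 462\right) = -8 + \left(-575 - 5\right) \left(- \frac{5543}{12}\right) = -8 - - \frac{803735}{3} = -8 + \frac{803735}{3} = \frac{803711}{3} \approx 2.679 \cdot 10^{5}$)
$m I = 357 \cdot \frac{803711}{3} = 95641609$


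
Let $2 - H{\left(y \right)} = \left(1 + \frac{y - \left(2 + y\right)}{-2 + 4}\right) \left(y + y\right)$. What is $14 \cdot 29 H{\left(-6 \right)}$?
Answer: $812$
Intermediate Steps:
$H{\left(y \right)} = 2$ ($H{\left(y \right)} = 2 - \left(1 + \frac{y - \left(2 + y\right)}{-2 + 4}\right) \left(y + y\right) = 2 - \left(1 - \frac{2}{2}\right) 2 y = 2 - \left(1 - 1\right) 2 y = 2 - 0 \cdot 2 y = 2 - 0 = 2 + 0 = 2$)
$14 \cdot 29 H{\left(-6 \right)} = 14 \cdot 29 \cdot 2 = 406 \cdot 2 = 812$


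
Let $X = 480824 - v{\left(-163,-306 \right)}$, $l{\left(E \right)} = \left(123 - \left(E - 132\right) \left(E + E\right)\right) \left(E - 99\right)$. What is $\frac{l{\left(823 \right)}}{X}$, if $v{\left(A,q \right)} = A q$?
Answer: $- \frac{411689206}{215473} \approx -1910.6$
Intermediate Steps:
$l{\left(E \right)} = \left(-99 + E\right) \left(123 - 2 E \left(-132 + E\right)\right)$ ($l{\left(E \right)} = \left(123 - \left(-132 + E\right) 2 E\right) \left(-99 + E\right) = \left(123 - 2 E \left(-132 + E\right)\right) \left(-99 + E\right) = \left(-99 + E\right) \left(123 - 2 E \left(-132 + E\right)\right)$)
$X = 430946$ ($X = 480824 - \left(-163\right) \left(-306\right) = 480824 - 49878 = 430946$)
$\frac{l{\left(823 \right)}}{X} = \frac{-12177 - 21408699 - 2 \cdot 823^{3} + 462 \cdot 823^{2}}{430946} = \left(-12177 - 21408699 - 1114883534 + 462 \cdot 677329\right) \frac{1}{430946} = \left(-12177 - 21408699 - 1114883534 + 312925998\right) \frac{1}{430946} = \left(-823378412\right) \frac{1}{430946} = - \frac{411689206}{215473}$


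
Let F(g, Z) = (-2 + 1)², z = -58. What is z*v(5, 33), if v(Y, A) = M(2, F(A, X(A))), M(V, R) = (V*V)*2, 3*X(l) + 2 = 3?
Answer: -464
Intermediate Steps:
X(l) = ⅓ (X(l) = -⅔ + (⅓)*3 = -⅔ + 1 = ⅓)
F(g, Z) = 1 (F(g, Z) = (-1)² = 1)
M(V, R) = 2*V² (M(V, R) = V²*2 = 2*V²)
v(Y, A) = 8 (v(Y, A) = 2*2² = 2*4 = 8)
z*v(5, 33) = -58*8 = -464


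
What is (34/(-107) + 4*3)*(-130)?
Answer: -162500/107 ≈ -1518.7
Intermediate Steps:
(34/(-107) + 4*3)*(-130) = (34*(-1/107) + 12)*(-130) = (-34/107 + 12)*(-130) = (1250/107)*(-130) = -162500/107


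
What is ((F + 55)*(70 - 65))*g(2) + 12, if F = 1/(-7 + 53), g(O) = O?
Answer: 12931/23 ≈ 562.22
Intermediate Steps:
F = 1/46 ≈ 0.021739
((F + 55)*(70 - 65))*g(2) + 12 = ((1/46 + 55)*(70 - 65))*2 + 12 = ((2531/46)*5)*2 + 12 = (12655/46)*2 + 12 = 12655/23 + 12 = 12931/23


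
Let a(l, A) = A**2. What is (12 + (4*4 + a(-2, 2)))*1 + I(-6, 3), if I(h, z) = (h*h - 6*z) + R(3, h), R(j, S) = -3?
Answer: 47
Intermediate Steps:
I(h, z) = -3 + h**2 - 6*z (I(h, z) = (h*h - 6*z) - 3 = (h**2 - 6*z) - 3 = -3 + h**2 - 6*z)
(12 + (4*4 + a(-2, 2)))*1 + I(-6, 3) = (12 + (4*4 + 2**2))*1 + (-3 + (-6)**2 - 6*3) = (12 + (16 + 4))*1 + (-3 + 36 - 18) = (12 + 20)*1 + 15 = 32*1 + 15 = 32 + 15 = 47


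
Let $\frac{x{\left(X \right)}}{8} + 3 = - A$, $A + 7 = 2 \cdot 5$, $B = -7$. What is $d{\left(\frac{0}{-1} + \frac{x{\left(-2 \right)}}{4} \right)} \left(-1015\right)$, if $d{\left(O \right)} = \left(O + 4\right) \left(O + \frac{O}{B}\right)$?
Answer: $-83520$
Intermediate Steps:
$A = 3$ ($A = -7 + 2 \cdot 5 = -7 + 10 = 3$)
$x{\left(X \right)} = -48$ ($x{\left(X \right)} = -24 + 8 \left(\left(-1\right) 3\right) = -24 + 8 \left(-3\right) = -24 - 24 = -48$)
$d{\left(O \right)} = \frac{6 O \left(4 + O\right)}{7}$ ($d{\left(O \right)} = \left(O + 4\right) \left(O + \frac{O}{-7}\right) = \left(4 + O\right) \left(O + O \left(- \frac{1}{7}\right)\right) = \left(4 + O\right) \left(O - \frac{O}{7}\right) = \left(4 + O\right) \frac{6 O}{7} = \frac{6 O \left(4 + O\right)}{7}$)
$d{\left(\frac{0}{-1} + \frac{x{\left(-2 \right)}}{4} \right)} \left(-1015\right) = \frac{6 \left(\frac{0}{-1} - \frac{48}{4}\right) \left(4 + \left(\frac{0}{-1} - \frac{48}{4}\right)\right)}{7} \left(-1015\right) = \frac{6 \left(0 \left(-1\right) - 12\right) \left(4 + \left(0 \left(-1\right) - 12\right)\right)}{7} \left(-1015\right) = \frac{6 \left(0 - 12\right) \left(4 + \left(0 - 12\right)\right)}{7} \left(-1015\right) = \frac{6}{7} \left(-12\right) \left(4 - 12\right) \left(-1015\right) = \frac{6}{7} \left(-12\right) \left(-8\right) \left(-1015\right) = \frac{576}{7} \left(-1015\right) = -83520$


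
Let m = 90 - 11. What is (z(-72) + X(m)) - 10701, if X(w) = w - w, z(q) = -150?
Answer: -10851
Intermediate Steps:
m = 79
X(w) = 0
(z(-72) + X(m)) - 10701 = (-150 + 0) - 10701 = -150 - 10701 = -10851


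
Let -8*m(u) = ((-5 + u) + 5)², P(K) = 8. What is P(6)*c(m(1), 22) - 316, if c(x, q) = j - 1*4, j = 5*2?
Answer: -268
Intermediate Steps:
j = 10
m(u) = -u²/8 (m(u) = -((-5 + u) + 5)²/8 = -u²/8)
c(x, q) = 6 (c(x, q) = 10 - 1*4 = 10 - 4 = 6)
P(6)*c(m(1), 22) - 316 = 8*6 - 316 = 48 - 316 = -268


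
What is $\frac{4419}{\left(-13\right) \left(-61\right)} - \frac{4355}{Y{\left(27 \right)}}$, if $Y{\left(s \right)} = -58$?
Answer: $\frac{3709817}{45994} \approx 80.659$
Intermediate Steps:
$\frac{4419}{\left(-13\right) \left(-61\right)} - \frac{4355}{Y{\left(27 \right)}} = \frac{4419}{\left(-13\right) \left(-61\right)} - \frac{4355}{-58} = \frac{4419}{793} - - \frac{4355}{58} = 4419 \cdot \frac{1}{793} + \frac{4355}{58} = \frac{4419}{793} + \frac{4355}{58} = \frac{3709817}{45994}$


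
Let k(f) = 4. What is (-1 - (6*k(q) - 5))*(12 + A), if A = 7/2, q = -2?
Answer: -310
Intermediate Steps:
A = 7/2 (A = 7*(½) = 7/2 ≈ 3.5000)
(-1 - (6*k(q) - 5))*(12 + A) = (-1 - (6*4 - 5))*(12 + 7/2) = (-1 - (24 - 5))*(31/2) = (-1 - 1*19)*(31/2) = (-1 - 19)*(31/2) = -20*31/2 = -310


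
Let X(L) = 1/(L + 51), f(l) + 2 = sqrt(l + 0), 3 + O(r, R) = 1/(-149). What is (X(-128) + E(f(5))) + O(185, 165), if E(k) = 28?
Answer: 286599/11473 ≈ 24.980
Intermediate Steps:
O(r, R) = -448/149 (O(r, R) = -3 + 1/(-149) = -3 - 1/149 = -448/149)
f(l) = -2 + sqrt(l) (f(l) = -2 + sqrt(l + 0) = -2 + sqrt(l))
X(L) = 1/(51 + L)
(X(-128) + E(f(5))) + O(185, 165) = (1/(51 - 128) + 28) - 448/149 = (1/(-77) + 28) - 448/149 = (-1/77 + 28) - 448/149 = 2155/77 - 448/149 = 286599/11473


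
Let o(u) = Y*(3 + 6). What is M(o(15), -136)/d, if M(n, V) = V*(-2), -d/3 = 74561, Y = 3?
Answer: -272/223683 ≈ -0.0012160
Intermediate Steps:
d = -223683 (d = -3*74561 = -223683)
o(u) = 27 (o(u) = 3*(3 + 6) = 3*9 = 27)
M(n, V) = -2*V
M(o(15), -136)/d = -2*(-136)/(-223683) = 272*(-1/223683) = -272/223683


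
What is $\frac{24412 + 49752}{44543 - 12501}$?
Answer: $\frac{37082}{16021} \approx 2.3146$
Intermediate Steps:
$\frac{24412 + 49752}{44543 - 12501} = \frac{74164}{32042} = 74164 \cdot \frac{1}{32042} = \frac{37082}{16021}$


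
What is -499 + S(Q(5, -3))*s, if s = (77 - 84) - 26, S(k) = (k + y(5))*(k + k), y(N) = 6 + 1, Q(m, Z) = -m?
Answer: 161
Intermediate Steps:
y(N) = 7
S(k) = 2*k*(7 + k) (S(k) = (k + 7)*(k + k) = (7 + k)*(2*k) = 2*k*(7 + k))
s = -33 (s = -7 - 26 = -33)
-499 + S(Q(5, -3))*s = -499 + (2*(-1*5)*(7 - 1*5))*(-33) = -499 + (2*(-5)*(7 - 5))*(-33) = -499 + (2*(-5)*2)*(-33) = -499 - 20*(-33) = -499 + 660 = 161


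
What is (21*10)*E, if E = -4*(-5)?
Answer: 4200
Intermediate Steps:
E = 20
(21*10)*E = (21*10)*20 = 210*20 = 4200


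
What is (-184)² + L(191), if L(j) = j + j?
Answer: 34238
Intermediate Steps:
L(j) = 2*j
(-184)² + L(191) = (-184)² + 2*191 = 33856 + 382 = 34238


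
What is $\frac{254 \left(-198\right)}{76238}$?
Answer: $- \frac{25146}{38119} \approx -0.65967$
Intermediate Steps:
$\frac{254 \left(-198\right)}{76238} = \left(-50292\right) \frac{1}{76238} = - \frac{25146}{38119}$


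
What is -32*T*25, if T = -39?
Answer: 31200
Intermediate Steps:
-32*T*25 = -32*(-39)*25 = 1248*25 = 31200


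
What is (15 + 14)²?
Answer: 841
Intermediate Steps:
(15 + 14)² = 29² = 841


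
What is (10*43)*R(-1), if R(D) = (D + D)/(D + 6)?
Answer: -172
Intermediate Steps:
R(D) = 2*D/(6 + D) (R(D) = (2*D)/(6 + D) = 2*D/(6 + D))
(10*43)*R(-1) = (10*43)*(2*(-1)/(6 - 1)) = 430*(2*(-1)/5) = 430*(2*(-1)*(1/5)) = 430*(-2/5) = -172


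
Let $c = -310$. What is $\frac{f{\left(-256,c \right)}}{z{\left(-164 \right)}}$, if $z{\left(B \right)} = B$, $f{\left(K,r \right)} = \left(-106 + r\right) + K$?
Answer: $\frac{168}{41} \approx 4.0976$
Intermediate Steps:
$f{\left(K,r \right)} = -106 + K + r$
$\frac{f{\left(-256,c \right)}}{z{\left(-164 \right)}} = \frac{-106 - 256 - 310}{-164} = \left(-672\right) \left(- \frac{1}{164}\right) = \frac{168}{41}$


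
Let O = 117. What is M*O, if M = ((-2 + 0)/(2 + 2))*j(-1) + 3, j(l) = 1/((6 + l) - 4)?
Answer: 585/2 ≈ 292.50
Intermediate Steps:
j(l) = 1/(2 + l)
M = 5/2 (M = ((-2 + 0)/(2 + 2))/(2 - 1) + 3 = -2/4/1 + 3 = -2*1/4*1 + 3 = -1/2*1 + 3 = -1/2 + 3 = 5/2 ≈ 2.5000)
M*O = (5/2)*117 = 585/2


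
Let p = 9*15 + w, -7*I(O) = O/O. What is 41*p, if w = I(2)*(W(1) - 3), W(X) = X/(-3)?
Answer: 116645/21 ≈ 5554.5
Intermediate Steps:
W(X) = -X/3 (W(X) = X*(-⅓) = -X/3)
I(O) = -⅐ (I(O) = -O/(7*O) = -⅐*1 = -⅐)
w = 10/21 (w = -(-⅓*1 - 3)/7 = -(-⅓ - 3)/7 = -⅐*(-10/3) = 10/21 ≈ 0.47619)
p = 2845/21 (p = 9*15 + 10/21 = 135 + 10/21 = 2845/21 ≈ 135.48)
41*p = 41*(2845/21) = 116645/21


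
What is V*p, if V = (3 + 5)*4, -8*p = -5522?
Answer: 22088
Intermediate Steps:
p = 2761/4 (p = -⅛*(-5522) = 2761/4 ≈ 690.25)
V = 32 (V = 8*4 = 32)
V*p = 32*(2761/4) = 22088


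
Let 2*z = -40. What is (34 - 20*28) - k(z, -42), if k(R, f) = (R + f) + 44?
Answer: -508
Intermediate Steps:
z = -20 (z = (1/2)*(-40) = -20)
k(R, f) = 44 + R + f
(34 - 20*28) - k(z, -42) = (34 - 20*28) - (44 - 20 - 42) = (34 - 560) - 1*(-18) = -526 + 18 = -508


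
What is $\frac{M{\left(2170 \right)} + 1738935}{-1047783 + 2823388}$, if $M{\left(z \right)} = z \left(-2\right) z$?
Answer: $- \frac{1535773}{355121} \approx -4.3246$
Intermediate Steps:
$M{\left(z \right)} = - 2 z^{2}$ ($M{\left(z \right)} = - 2 z z = - 2 z^{2}$)
$\frac{M{\left(2170 \right)} + 1738935}{-1047783 + 2823388} = \frac{- 2 \cdot 2170^{2} + 1738935}{-1047783 + 2823388} = \frac{\left(-2\right) 4708900 + 1738935}{1775605} = \left(-9417800 + 1738935\right) \frac{1}{1775605} = \left(-7678865\right) \frac{1}{1775605} = - \frac{1535773}{355121}$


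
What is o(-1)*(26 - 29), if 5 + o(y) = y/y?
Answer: 12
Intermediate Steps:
o(y) = -4 (o(y) = -5 + y/y = -5 + 1 = -4)
o(-1)*(26 - 29) = -4*(26 - 29) = -4*(-3) = 12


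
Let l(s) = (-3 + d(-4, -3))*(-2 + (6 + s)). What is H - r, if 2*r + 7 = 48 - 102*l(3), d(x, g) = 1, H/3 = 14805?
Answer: 87361/2 ≈ 43681.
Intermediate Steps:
H = 44415 (H = 3*14805 = 44415)
l(s) = -8 - 2*s (l(s) = (-3 + 1)*(-2 + (6 + s)) = -2*(4 + s) = -8 - 2*s)
r = 1469/2 (r = -7/2 + (48 - 102*(-8 - 2*3))/2 = -7/2 + (48 - 102*(-8 - 6))/2 = -7/2 + (48 - 102*(-14))/2 = -7/2 + (48 + 1428)/2 = -7/2 + (½)*1476 = -7/2 + 738 = 1469/2 ≈ 734.50)
H - r = 44415 - 1*1469/2 = 44415 - 1469/2 = 87361/2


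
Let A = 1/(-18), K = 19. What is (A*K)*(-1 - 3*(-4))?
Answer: -209/18 ≈ -11.611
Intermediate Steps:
A = -1/18 ≈ -0.055556
(A*K)*(-1 - 3*(-4)) = (-1/18*19)*(-1 - 3*(-4)) = -19*(-1 + 12)/18 = -19/18*11 = -209/18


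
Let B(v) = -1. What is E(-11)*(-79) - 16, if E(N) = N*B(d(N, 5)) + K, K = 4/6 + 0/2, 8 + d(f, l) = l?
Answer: -2813/3 ≈ -937.67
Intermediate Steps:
d(f, l) = -8 + l
K = 2/3 (K = 4*(1/6) + 0*(1/2) = 2/3 + 0 = 2/3 ≈ 0.66667)
E(N) = 2/3 - N (E(N) = N*(-1) + 2/3 = -N + 2/3 = 2/3 - N)
E(-11)*(-79) - 16 = (2/3 - 1*(-11))*(-79) - 16 = (2/3 + 11)*(-79) - 16 = (35/3)*(-79) - 16 = -2765/3 - 16 = -2813/3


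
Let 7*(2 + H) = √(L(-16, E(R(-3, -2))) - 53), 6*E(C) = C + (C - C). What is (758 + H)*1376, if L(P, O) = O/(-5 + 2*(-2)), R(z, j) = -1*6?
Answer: 1040256 + 2752*I*√119/21 ≈ 1.0403e+6 + 1429.6*I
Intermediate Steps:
R(z, j) = -6
E(C) = C/6 (E(C) = (C + (C - C))/6 = (C + 0)/6 = C/6)
L(P, O) = -O/9 (L(P, O) = O/(-5 - 4) = O/(-9) = O*(-⅑) = -O/9)
H = -2 + 2*I*√119/21 (H = -2 + √(-(-6)/54 - 53)/7 = -2 + √(-⅑*(-1) - 53)/7 = -2 + √(⅑ - 53)/7 = -2 + √(-476/9)/7 = -2 + (2*I*√119/3)/7 = -2 + 2*I*√119/21 ≈ -2.0 + 1.0389*I)
(758 + H)*1376 = (758 + (-2 + 2*I*√119/21))*1376 = (756 + 2*I*√119/21)*1376 = 1040256 + 2752*I*√119/21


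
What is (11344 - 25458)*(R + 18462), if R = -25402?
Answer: 97951160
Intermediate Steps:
(11344 - 25458)*(R + 18462) = (11344 - 25458)*(-25402 + 18462) = -14114*(-6940) = 97951160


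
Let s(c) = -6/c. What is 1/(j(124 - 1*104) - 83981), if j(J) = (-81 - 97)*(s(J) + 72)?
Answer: -5/483718 ≈ -1.0337e-5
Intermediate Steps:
j(J) = -12816 + 1068/J (j(J) = (-81 - 97)*(-6/J + 72) = -178*(72 - 6/J) = -12816 + 1068/J)
1/(j(124 - 1*104) - 83981) = 1/((-12816 + 1068/(124 - 1*104)) - 83981) = 1/((-12816 + 1068/(124 - 104)) - 83981) = 1/((-12816 + 1068/20) - 83981) = 1/((-12816 + 1068*(1/20)) - 83981) = 1/((-12816 + 267/5) - 83981) = 1/(-63813/5 - 83981) = 1/(-483718/5) = -5/483718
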